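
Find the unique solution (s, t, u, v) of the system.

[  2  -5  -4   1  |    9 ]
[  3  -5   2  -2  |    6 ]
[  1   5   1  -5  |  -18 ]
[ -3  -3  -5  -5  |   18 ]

(-3, -3, 0, 0)

Forward elimination on [A|b]:
R2 <- R2 - (3/2)*R1:  [     0    5/2      8   -7/2  -15/2 ]
R3 <- R3 - (1/2)*R1:  [     0   15/2      3  -11/2  -45/2 ]
R4 <- R4 - (-3/2)*R1:  [     0  -21/2    -11   -7/2   63/2 ]
R3 <- R3 - (3)*R2:  [   0    0  -21    5    0 ]
R4 <- R4 - (-21/5)*R2:  [     0      0  113/5  -91/5      0 ]
R4 <- R4 - (-113/105)*R3:  [         0          0          0  -1346/105          0 ]
Row echelon form:
[ 2   -5   -4          1  |      9 ]
[ 0  5/2    8       -7/2  |  -15/2 ]
[ 0    0  -21          5  |      0 ]
[ 0    0    0  -1346/105  |      0 ]
Back-substitution:
v = (0) / (-1346/105) = 0
u = (0 - (5)*(0)) / -21 = 0
t = (-15/2 - (8)*(0) - (-7/2)*(0)) / (5/2) = -3
s = (9 - (-5)*(-3) - (-4)*(0) - (1)*(0)) / 2 = -3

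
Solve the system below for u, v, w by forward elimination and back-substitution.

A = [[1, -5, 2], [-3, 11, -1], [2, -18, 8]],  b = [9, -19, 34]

Forward elimination on [A|b]:
R2 <- R2 - (-3)*R1:  [  0  -4   5   8 ]
R3 <- R3 - (2)*R1:  [  0  -8   4  16 ]
R3 <- R3 - (2)*R2:  [  0   0  -6   0 ]
Row echelon form:
[ 1  -5   2  |  9 ]
[ 0  -4   5  |  8 ]
[ 0   0  -6  |  0 ]
Back-substitution:
w = (0) / -6 = 0
v = (8 - (5)*(0)) / -4 = -2
u = (9 - (-5)*(-2) - (2)*(0)) / 1 = -1

(-1, -2, 0)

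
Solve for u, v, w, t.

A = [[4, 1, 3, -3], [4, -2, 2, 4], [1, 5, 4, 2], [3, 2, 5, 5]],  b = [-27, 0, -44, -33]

Forward elimination on [A|b]:
R2 <- R2 - (1)*R1:  [  0  -3  -1   7  27 ]
R3 <- R3 - (1/4)*R1:  [      0    19/4    13/4    11/4  -149/4 ]
R4 <- R4 - (3/4)*R1:  [     0    5/4   11/4   29/4  -51/4 ]
R3 <- R3 - (-19/12)*R2:  [    0     0   5/3  83/6  11/2 ]
R4 <- R4 - (-5/12)*R2:  [    0     0   7/3  61/6  -3/2 ]
R4 <- R4 - (7/5)*R3:  [     0      0      0  -46/5  -46/5 ]
Row echelon form:
[ 4   1    3     -3  |    -27 ]
[ 0  -3   -1      7  |     27 ]
[ 0   0  5/3   83/6  |   11/2 ]
[ 0   0    0  -46/5  |  -46/5 ]
Back-substitution:
t = (-46/5) / (-46/5) = 1
w = (11/2 - (83/6)*(1)) / (5/3) = -5
v = (27 - (-1)*(-5) - (7)*(1)) / -3 = -5
u = (-27 - (1)*(-5) - (3)*(-5) - (-3)*(1)) / 4 = -1

(-1, -5, -5, 1)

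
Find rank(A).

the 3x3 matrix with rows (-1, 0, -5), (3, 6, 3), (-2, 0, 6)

Row reduction:
R2 <- R2 - (-3)*R1:  [   0    6  -12 ]
R3 <- R3 - (2)*R1:  [  0   0  16 ]
Row echelon form:
[ -1  0   -5 ]
[  0  6  -12 ]
[  0  0   16 ]
Nonzero rows / pivot columns: 3

rank(A) = 3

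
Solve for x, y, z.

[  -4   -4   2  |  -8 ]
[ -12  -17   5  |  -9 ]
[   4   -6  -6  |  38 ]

Forward elimination on [A|b]:
R2 <- R2 - (3)*R1:  [  0  -5  -1  15 ]
R3 <- R3 - (-1)*R1:  [   0  -10   -4   30 ]
R3 <- R3 - (2)*R2:  [  0   0  -2   0 ]
Row echelon form:
[ -4  -4   2  |  -8 ]
[  0  -5  -1  |  15 ]
[  0   0  -2  |   0 ]
Back-substitution:
z = (0) / -2 = 0
y = (15 - (-1)*(0)) / -5 = -3
x = (-8 - (-4)*(-3) - (2)*(0)) / -4 = 5

(5, -3, 0)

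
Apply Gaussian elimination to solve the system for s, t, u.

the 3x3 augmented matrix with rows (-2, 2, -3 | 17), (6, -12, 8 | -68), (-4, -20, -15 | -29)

(-4, 3, -1)

Forward elimination on [A|b]:
R2 <- R2 - (-3)*R1:  [   0   -6   -1  -17 ]
R3 <- R3 - (2)*R1:  [   0  -24   -9  -63 ]
R3 <- R3 - (4)*R2:  [  0   0  -5   5 ]
Row echelon form:
[ -2   2  -3  |   17 ]
[  0  -6  -1  |  -17 ]
[  0   0  -5  |    5 ]
Back-substitution:
u = (5) / -5 = -1
t = (-17 - (-1)*(-1)) / -6 = 3
s = (17 - (2)*(3) - (-3)*(-1)) / -2 = -4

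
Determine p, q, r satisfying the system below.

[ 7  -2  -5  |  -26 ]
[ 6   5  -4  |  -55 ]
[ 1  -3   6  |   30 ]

Forward elimination on [A|b]:
R2 <- R2 - (6/7)*R1:  [      0    47/7     2/7  -229/7 ]
R3 <- R3 - (1/7)*R1:  [     0  -19/7   47/7  236/7 ]
R3 <- R3 - (-19/47)*R2:  [      0       0  321/47  963/47 ]
Row echelon form:
[ 7    -2      -5  |     -26 ]
[ 0  47/7     2/7  |  -229/7 ]
[ 0     0  321/47  |  963/47 ]
Back-substitution:
r = (963/47) / (321/47) = 3
q = (-229/7 - (2/7)*(3)) / (47/7) = -5
p = (-26 - (-2)*(-5) - (-5)*(3)) / 7 = -3

(-3, -5, 3)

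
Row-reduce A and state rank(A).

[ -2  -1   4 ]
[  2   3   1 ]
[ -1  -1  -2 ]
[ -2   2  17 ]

rank(A) = 3

Row reduction:
R2 <- R2 - (-1)*R1:  [ 0  2  5 ]
R3 <- R3 - (1/2)*R1:  [    0  -1/2    -4 ]
R4 <- R4 - (1)*R1:  [  0   3  13 ]
R3 <- R3 - (-1/4)*R2:  [     0      0  -11/4 ]
R4 <- R4 - (3/2)*R2:  [    0     0  11/2 ]
R4 <- R4 - (-2)*R3:  [ 0  0  0 ]
Row echelon form:
[ -2  -1      4 ]
[  0   2      5 ]
[  0   0  -11/4 ]
[  0   0      0 ]
Nonzero rows / pivot columns: 3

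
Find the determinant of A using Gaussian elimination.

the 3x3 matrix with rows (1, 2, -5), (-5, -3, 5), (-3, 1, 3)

Forward elimination:
R2 <- R2 - (-5)*R1:  [   0    7  -20 ]
R3 <- R3 - (-3)*R1:  [   0    7  -12 ]
R3 <- R3 - (1)*R2:  [ 0  0  8 ]
Upper-triangular form:
[ 1  2   -5 ]
[ 0  7  -20 ]
[ 0  0    8 ]
det(A) = (-1)^0 * (1) * (7) * (8) = 56  (0 row swaps -> sign +1)

det(A) = 56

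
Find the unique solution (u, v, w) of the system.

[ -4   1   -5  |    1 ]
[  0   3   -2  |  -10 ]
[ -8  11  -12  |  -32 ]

Forward elimination on [A|b]:
R3 <- R3 - (2)*R1:  [   0    9   -2  -34 ]
R3 <- R3 - (3)*R2:  [  0   0   4  -4 ]
Row echelon form:
[ -4  1  -5  |    1 ]
[  0  3  -2  |  -10 ]
[  0  0   4  |   -4 ]
Back-substitution:
w = (-4) / 4 = -1
v = (-10 - (-2)*(-1)) / 3 = -4
u = (1 - (1)*(-4) - (-5)*(-1)) / -4 = 0

(0, -4, -1)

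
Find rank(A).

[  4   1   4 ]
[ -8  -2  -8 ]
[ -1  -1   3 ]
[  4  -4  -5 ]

rank(A) = 3

Row reduction:
R2 <- R2 - (-2)*R1:  [ 0  0  0 ]
R3 <- R3 - (-1/4)*R1:  [    0  -3/4     4 ]
R4 <- R4 - (1)*R1:  [  0  -5  -9 ]
R2 <-> R3   (pivot in column 2 was zero)
[ 4     1   4 ]
[ 0  -3/4   4 ]
[ 0     0   0 ]
[ 0    -5  -9 ]
R4 <- R4 - (20/3)*R2:  [      0       0  -107/3 ]
R3 <-> R4   (pivot in column 3 was zero)
[ 4     1       4 ]
[ 0  -3/4       4 ]
[ 0     0  -107/3 ]
[ 0     0       0 ]
Row echelon form:
[ 4     1       4 ]
[ 0  -3/4       4 ]
[ 0     0  -107/3 ]
[ 0     0       0 ]
Nonzero rows / pivot columns: 3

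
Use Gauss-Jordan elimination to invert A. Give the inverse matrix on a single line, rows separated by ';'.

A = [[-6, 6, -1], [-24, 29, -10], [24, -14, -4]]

inverse = [32/15 -19/60 31/120; 14/5 -2/5 3/10; 3 -1/2 1/4]

Gauss-Jordan on [A | I]:
R1 <- (1/-6)*R1:  [    1    -1   1/6  |  -1/6     0     0 ]
R2 <- R2 - (-24)*R1:  [  0   5  -6  |  -4   1   0 ]
R3 <- R3 - (24)*R1:  [  0  10  -8  |   4   0   1 ]
R2 <- (1/5)*R2:  [    0     1  -6/5  |  -4/5   1/5     0 ]
R1 <- R1 - (-1)*R2:  [      1       0  -31/30  |  -29/30     1/5       0 ]
R3 <- R3 - (10)*R2:  [  0   0   4  |  12  -2   1 ]
R3 <- (1/4)*R3:  [    0     0     1  |     3  -1/2   1/4 ]
R1 <- R1 - (-31/30)*R3:  [      1       0       0  |   32/15  -19/60  31/120 ]
R2 <- R2 - (-6/5)*R3:  [    0     1     0  |  14/5  -2/5  3/10 ]
Right block of [I | A^{-1}] is the inverse:
[ 32/15  -19/60  31/120 ]
[  14/5    -2/5    3/10 ]
[     3    -1/2     1/4 ]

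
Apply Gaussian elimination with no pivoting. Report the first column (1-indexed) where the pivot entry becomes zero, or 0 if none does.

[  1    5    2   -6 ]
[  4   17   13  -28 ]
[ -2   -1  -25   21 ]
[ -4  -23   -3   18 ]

Naive forward elimination:
R2 <- R2 - (4)*R1:  [  0  -3   5  -4 ]
R3 <- R3 - (-2)*R1:  [   0    9  -21    9 ]
R4 <- R4 - (-4)*R1:  [  0  -3   5  -6 ]
R3 <- R3 - (-3)*R2:  [  0   0  -6  -3 ]
R4 <- R4 - (1)*R2:  [  0   0   0  -2 ]
All pivots nonzero; naive elimination completes without hitting a zero pivot.

first zero-pivot column = 0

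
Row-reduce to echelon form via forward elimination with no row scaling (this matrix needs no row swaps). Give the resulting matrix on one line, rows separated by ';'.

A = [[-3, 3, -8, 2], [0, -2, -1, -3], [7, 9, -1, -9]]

REF = [-3 3 -8 2; 0 -2 -1 -3; 0 0 -83/3 -85/3]

Forward elimination:
R3 <- R3 - (-7/3)*R1:  [     0     16  -59/3  -13/3 ]
R3 <- R3 - (-8)*R2:  [     0      0  -83/3  -85/3 ]
Row echelon form:
[ -3   3     -8      2 ]
[  0  -2     -1     -3 ]
[  0   0  -83/3  -85/3 ]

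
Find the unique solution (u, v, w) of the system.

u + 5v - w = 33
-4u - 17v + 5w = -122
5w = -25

(3, 5, -5)

Forward elimination on [A|b]:
R2 <- R2 - (-4)*R1:  [  0   3   1  10 ]
Row echelon form:
[ 1  5  -1  |   33 ]
[ 0  3   1  |   10 ]
[ 0  0   5  |  -25 ]
Back-substitution:
w = (-25) / 5 = -5
v = (10 - (1)*(-5)) / 3 = 5
u = (33 - (5)*(5) - (-1)*(-5)) / 1 = 3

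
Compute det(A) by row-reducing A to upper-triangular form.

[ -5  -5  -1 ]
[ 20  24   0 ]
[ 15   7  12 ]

Forward elimination:
R2 <- R2 - (-4)*R1:  [  0   4  -4 ]
R3 <- R3 - (-3)*R1:  [  0  -8   9 ]
R3 <- R3 - (-2)*R2:  [ 0  0  1 ]
Upper-triangular form:
[ -5  -5  -1 ]
[  0   4  -4 ]
[  0   0   1 ]
det(A) = (-1)^0 * (-5) * (4) * (1) = -20  (0 row swaps -> sign +1)

det(A) = -20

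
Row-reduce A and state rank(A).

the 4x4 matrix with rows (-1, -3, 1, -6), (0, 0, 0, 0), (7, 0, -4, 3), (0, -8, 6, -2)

rank(A) = 3

Row reduction:
R3 <- R3 - (-7)*R1:  [   0  -21    3  -39 ]
R2 <-> R3   (pivot in column 2 was zero)
[ -1   -3  1   -6 ]
[  0  -21  3  -39 ]
[  0    0  0    0 ]
[  0   -8  6   -2 ]
R4 <- R4 - (8/21)*R2:  [    0     0  34/7  90/7 ]
R3 <-> R4   (pivot in column 3 was zero)
[ -1   -3     1    -6 ]
[  0  -21     3   -39 ]
[  0    0  34/7  90/7 ]
[  0    0     0     0 ]
Row echelon form:
[ -1   -3     1    -6 ]
[  0  -21     3   -39 ]
[  0    0  34/7  90/7 ]
[  0    0     0     0 ]
Nonzero rows / pivot columns: 3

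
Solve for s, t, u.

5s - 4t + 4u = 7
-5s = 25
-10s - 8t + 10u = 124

Forward elimination on [A|b]:
R2 <- R2 - (-1)*R1:  [  0  -4   4  32 ]
R3 <- R3 - (-2)*R1:  [   0  -16   18  138 ]
R3 <- R3 - (4)*R2:  [  0   0   2  10 ]
Row echelon form:
[ 5  -4  4  |   7 ]
[ 0  -4  4  |  32 ]
[ 0   0  2  |  10 ]
Back-substitution:
u = (10) / 2 = 5
t = (32 - (4)*(5)) / -4 = -3
s = (7 - (-4)*(-3) - (4)*(5)) / 5 = -5

(-5, -3, 5)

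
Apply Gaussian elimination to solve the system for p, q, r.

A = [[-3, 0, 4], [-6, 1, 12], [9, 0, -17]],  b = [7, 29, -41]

Forward elimination on [A|b]:
R2 <- R2 - (2)*R1:  [  0   1   4  15 ]
R3 <- R3 - (-3)*R1:  [   0    0   -5  -20 ]
Row echelon form:
[ -3  0   4  |    7 ]
[  0  1   4  |   15 ]
[  0  0  -5  |  -20 ]
Back-substitution:
r = (-20) / -5 = 4
q = (15 - (4)*(4)) / 1 = -1
p = (7 - (4)*(4)) / -3 = 3

(3, -1, 4)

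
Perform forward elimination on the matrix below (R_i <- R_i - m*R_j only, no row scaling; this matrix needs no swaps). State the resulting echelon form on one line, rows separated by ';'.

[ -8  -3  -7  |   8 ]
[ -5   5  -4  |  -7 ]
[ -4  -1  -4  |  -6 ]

Forward elimination:
R2 <- R2 - (5/8)*R1:  [    0  55/8   3/8   -12 ]
R3 <- R3 - (1/2)*R1:  [    0   1/2  -1/2   -10 ]
R3 <- R3 - (4/55)*R2:  [       0        0   -29/55  -502/55 ]
Row echelon form:
[ -8    -3      -7  |        8 ]
[  0  55/8     3/8  |      -12 ]
[  0     0  -29/55  |  -502/55 ]

REF = [-8 -3 -7 8; 0 55/8 3/8 -12; 0 0 -29/55 -502/55]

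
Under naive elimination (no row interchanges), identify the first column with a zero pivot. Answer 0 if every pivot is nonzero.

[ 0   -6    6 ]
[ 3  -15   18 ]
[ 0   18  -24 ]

first zero-pivot column = 1

Naive forward elimination:
Pivot entry (1,1) is zero but row 2 has 3 in column 1 -> naive elimination stops; a row interchange (e.g. R1 <-> R2) would be required here.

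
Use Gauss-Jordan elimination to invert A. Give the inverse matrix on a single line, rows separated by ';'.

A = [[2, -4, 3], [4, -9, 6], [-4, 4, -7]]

Gauss-Jordan on [A | I]:
R1 <- (1/2)*R1:  [   1   -2  3/2  |  1/2    0    0 ]
R2 <- R2 - (4)*R1:  [  0  -1   0  |  -2   1   0 ]
R3 <- R3 - (-4)*R1:  [  0  -4  -1  |   2   0   1 ]
R2 <- (1/-1)*R2:  [  0   1   0  |   2  -1   0 ]
R1 <- R1 - (-2)*R2:  [   1    0  3/2  |  9/2   -2    0 ]
R3 <- R3 - (-4)*R2:  [  0   0  -1  |  10  -4   1 ]
R3 <- (1/-1)*R3:  [   0    0    1  |  -10    4   -1 ]
R1 <- R1 - (3/2)*R3:  [    1     0     0  |  39/2    -8   3/2 ]
Right block of [I | A^{-1}] is the inverse:
[ 39/2  -8  3/2 ]
[    2  -1    0 ]
[  -10   4   -1 ]

inverse = [39/2 -8 3/2; 2 -1 0; -10 4 -1]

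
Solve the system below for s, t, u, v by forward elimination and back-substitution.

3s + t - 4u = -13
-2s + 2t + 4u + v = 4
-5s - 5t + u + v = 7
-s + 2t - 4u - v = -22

(2, -3, 4, -2)

Forward elimination on [A|b]:
R2 <- R2 - (-2/3)*R1:  [     0    8/3    4/3      1  -14/3 ]
R3 <- R3 - (-5/3)*R1:  [     0  -10/3  -17/3      1  -44/3 ]
R4 <- R4 - (-1/3)*R1:  [     0    7/3  -16/3     -1  -79/3 ]
R3 <- R3 - (-5/4)*R2:  [     0      0     -4    9/4  -41/2 ]
R4 <- R4 - (7/8)*R2:  [     0      0  -13/2  -15/8  -89/4 ]
R4 <- R4 - (13/8)*R3:  [       0        0        0  -177/32   177/16 ]
Row echelon form:
[ 3    1   -4        0  |     -13 ]
[ 0  8/3  4/3        1  |   -14/3 ]
[ 0    0   -4      9/4  |   -41/2 ]
[ 0    0    0  -177/32  |  177/16 ]
Back-substitution:
v = (177/16) / (-177/32) = -2
u = (-41/2 - (9/4)*(-2)) / -4 = 4
t = (-14/3 - (4/3)*(4) - (1)*(-2)) / (8/3) = -3
s = (-13 - (1)*(-3) - (-4)*(4)) / 3 = 2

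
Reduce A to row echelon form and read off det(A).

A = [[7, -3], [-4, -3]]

Forward elimination:
R2 <- R2 - (-4/7)*R1:  [     0  -33/7 ]
Upper-triangular form:
[ 7     -3 ]
[ 0  -33/7 ]
det(A) = (-1)^0 * (7) * (-33/7) = -33  (0 row swaps -> sign +1)

det(A) = -33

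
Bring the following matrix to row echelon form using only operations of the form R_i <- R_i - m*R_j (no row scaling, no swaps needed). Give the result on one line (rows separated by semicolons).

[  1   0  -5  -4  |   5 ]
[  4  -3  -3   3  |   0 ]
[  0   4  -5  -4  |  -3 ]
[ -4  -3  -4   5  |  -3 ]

REF = [1 0 -5 -4 5; 0 -3 17 19 -20; 0 0 53/3 64/3 -89/3; 0 0 0 1034/53 -1688/53]

Forward elimination:
R2 <- R2 - (4)*R1:  [   0   -3   17   19  -20 ]
R4 <- R4 - (-4)*R1:  [   0   -3  -24  -11   17 ]
R3 <- R3 - (-4/3)*R2:  [     0      0   53/3   64/3  -89/3 ]
R4 <- R4 - (1)*R2:  [   0    0  -41  -30   37 ]
R4 <- R4 - (-123/53)*R3:  [        0         0         0   1034/53  -1688/53 ]
Row echelon form:
[ 1   0    -5       -4  |         5 ]
[ 0  -3    17       19  |       -20 ]
[ 0   0  53/3     64/3  |     -89/3 ]
[ 0   0     0  1034/53  |  -1688/53 ]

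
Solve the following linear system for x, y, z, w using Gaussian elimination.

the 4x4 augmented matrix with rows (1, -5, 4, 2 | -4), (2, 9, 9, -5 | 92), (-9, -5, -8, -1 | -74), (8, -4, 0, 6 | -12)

(1, 5, 5, 0)

Forward elimination on [A|b]:
R2 <- R2 - (2)*R1:  [   0   19    1   -9  100 ]
R3 <- R3 - (-9)*R1:  [    0   -50    28    17  -110 ]
R4 <- R4 - (8)*R1:  [   0   36  -32  -10   20 ]
R3 <- R3 - (-50/19)*R2:  [       0        0   582/19  -127/19  2910/19 ]
R4 <- R4 - (36/19)*R2:  [        0         0   -644/19    134/19  -3220/19 ]
R4 <- R4 - (-322/291)*R3:  [        0         0         0  -100/291         0 ]
Row echelon form:
[ 1  -5       4         2  |       -4 ]
[ 0  19       1        -9  |      100 ]
[ 0   0  582/19   -127/19  |  2910/19 ]
[ 0   0       0  -100/291  |        0 ]
Back-substitution:
w = (0) / (-100/291) = 0
z = (2910/19 - (-127/19)*(0)) / (582/19) = 5
y = (100 - (1)*(5) - (-9)*(0)) / 19 = 5
x = (-4 - (-5)*(5) - (4)*(5) - (2)*(0)) / 1 = 1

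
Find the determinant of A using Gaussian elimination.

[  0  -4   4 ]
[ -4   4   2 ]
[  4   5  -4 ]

det(A) = -112

Forward elimination:
R1 <-> R2   (pivot in column 1 was zero)
[ -4   4   2 ]
[  0  -4   4 ]
[  4   5  -4 ]
R3 <- R3 - (-1)*R1:  [  0   9  -2 ]
R3 <- R3 - (-9/4)*R2:  [ 0  0  7 ]
Upper-triangular form:
[ -4   4  2 ]
[  0  -4  4 ]
[  0   0  7 ]
det(A) = (-1)^1 * (-4) * (-4) * (7) = -112  (1 row swap -> sign -1)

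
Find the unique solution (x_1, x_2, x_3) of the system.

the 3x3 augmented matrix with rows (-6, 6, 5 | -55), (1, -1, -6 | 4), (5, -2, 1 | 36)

Forward elimination on [A|b]:
R2 <- R2 - (-1/6)*R1:  [     0      0  -31/6  -31/6 ]
R3 <- R3 - (-5/6)*R1:  [     0      3   31/6  -59/6 ]
R2 <-> R3   (pivot in column 2 was zero)
[ -6  6      5    -55 ]
[  0  3   31/6  -59/6 ]
[  0  0  -31/6  -31/6 ]
Row echelon form:
[ -6  6      5  |    -55 ]
[  0  3   31/6  |  -59/6 ]
[  0  0  -31/6  |  -31/6 ]
Back-substitution:
x_3 = (-31/6) / (-31/6) = 1
x_2 = (-59/6 - (31/6)*(1)) / 3 = -5
x_1 = (-55 - (6)*(-5) - (5)*(1)) / -6 = 5

(5, -5, 1)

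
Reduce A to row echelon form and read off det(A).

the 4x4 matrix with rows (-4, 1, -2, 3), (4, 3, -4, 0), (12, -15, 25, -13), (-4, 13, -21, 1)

Forward elimination:
R2 <- R2 - (-1)*R1:  [  0   4  -6   3 ]
R3 <- R3 - (-3)*R1:  [   0  -12   19   -4 ]
R4 <- R4 - (1)*R1:  [   0   12  -19   -2 ]
R3 <- R3 - (-3)*R2:  [ 0  0  1  5 ]
R4 <- R4 - (3)*R2:  [   0    0   -1  -11 ]
R4 <- R4 - (-1)*R3:  [  0   0   0  -6 ]
Upper-triangular form:
[ -4  1  -2   3 ]
[  0  4  -6   3 ]
[  0  0   1   5 ]
[  0  0   0  -6 ]
det(A) = (-1)^0 * (-4) * (4) * (1) * (-6) = 96  (0 row swaps -> sign +1)

det(A) = 96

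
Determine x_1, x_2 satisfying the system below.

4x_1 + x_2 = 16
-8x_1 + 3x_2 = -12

(3, 4)

Forward elimination on [A|b]:
R2 <- R2 - (-2)*R1:  [  0   5  20 ]
Row echelon form:
[ 4  1  |  16 ]
[ 0  5  |  20 ]
Back-substitution:
x_2 = (20) / 5 = 4
x_1 = (16 - (1)*(4)) / 4 = 3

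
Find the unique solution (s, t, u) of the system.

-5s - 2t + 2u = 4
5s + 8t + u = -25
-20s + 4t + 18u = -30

Forward elimination on [A|b]:
R2 <- R2 - (-1)*R1:  [   0    6    3  -21 ]
R3 <- R3 - (4)*R1:  [   0   12   10  -46 ]
R3 <- R3 - (2)*R2:  [  0   0   4  -4 ]
Row echelon form:
[ -5  -2  2  |    4 ]
[  0   6  3  |  -21 ]
[  0   0  4  |   -4 ]
Back-substitution:
u = (-4) / 4 = -1
t = (-21 - (3)*(-1)) / 6 = -3
s = (4 - (-2)*(-3) - (2)*(-1)) / -5 = 0

(0, -3, -1)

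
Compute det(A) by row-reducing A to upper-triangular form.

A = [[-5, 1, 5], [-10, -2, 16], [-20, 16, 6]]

det(A) = 80

Forward elimination:
R2 <- R2 - (2)*R1:  [  0  -4   6 ]
R3 <- R3 - (4)*R1:  [   0   12  -14 ]
R3 <- R3 - (-3)*R2:  [ 0  0  4 ]
Upper-triangular form:
[ -5   1  5 ]
[  0  -4  6 ]
[  0   0  4 ]
det(A) = (-1)^0 * (-5) * (-4) * (4) = 80  (0 row swaps -> sign +1)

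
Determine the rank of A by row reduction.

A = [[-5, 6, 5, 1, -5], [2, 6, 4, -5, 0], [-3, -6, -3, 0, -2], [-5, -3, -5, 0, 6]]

Row reduction:
R2 <- R2 - (-2/5)*R1:  [     0   42/5      6  -23/5     -2 ]
R3 <- R3 - (3/5)*R1:  [     0  -48/5     -6   -3/5      1 ]
R4 <- R4 - (1)*R1:  [   0   -9  -10   -1   11 ]
R3 <- R3 - (-8/7)*R2:  [     0      0    6/7  -41/7   -9/7 ]
R4 <- R4 - (-15/14)*R2:  [      0       0   -25/7  -83/14    62/7 ]
R4 <- R4 - (-25/6)*R3:  [     0      0      0  -91/3    7/2 ]
Row echelon form:
[ -5     6    5      1    -5 ]
[  0  42/5    6  -23/5    -2 ]
[  0     0  6/7  -41/7  -9/7 ]
[  0     0    0  -91/3   7/2 ]
Nonzero rows / pivot columns: 4

rank(A) = 4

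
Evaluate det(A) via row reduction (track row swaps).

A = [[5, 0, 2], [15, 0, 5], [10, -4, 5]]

det(A) = -20

Forward elimination:
R2 <- R2 - (3)*R1:  [  0   0  -1 ]
R3 <- R3 - (2)*R1:  [  0  -4   1 ]
R2 <-> R3   (pivot in column 2 was zero)
[ 5   0   2 ]
[ 0  -4   1 ]
[ 0   0  -1 ]
Upper-triangular form:
[ 5   0   2 ]
[ 0  -4   1 ]
[ 0   0  -1 ]
det(A) = (-1)^1 * (5) * (-4) * (-1) = -20  (1 row swap -> sign -1)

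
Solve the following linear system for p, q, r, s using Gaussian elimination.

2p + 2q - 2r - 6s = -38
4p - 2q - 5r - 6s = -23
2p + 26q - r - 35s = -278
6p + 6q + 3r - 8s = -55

(1, -4, 1, 5)

Forward elimination on [A|b]:
R2 <- R2 - (2)*R1:  [  0  -6  -1   6  53 ]
R3 <- R3 - (1)*R1:  [    0    24     1   -29  -240 ]
R4 <- R4 - (3)*R1:  [  0   0   9  10  59 ]
R3 <- R3 - (-4)*R2:  [   0    0   -3   -5  -28 ]
R4 <- R4 - (-3)*R3:  [   0    0    0   -5  -25 ]
Row echelon form:
[ 2   2  -2  -6  |  -38 ]
[ 0  -6  -1   6  |   53 ]
[ 0   0  -3  -5  |  -28 ]
[ 0   0   0  -5  |  -25 ]
Back-substitution:
s = (-25) / -5 = 5
r = (-28 - (-5)*(5)) / -3 = 1
q = (53 - (-1)*(1) - (6)*(5)) / -6 = -4
p = (-38 - (2)*(-4) - (-2)*(1) - (-6)*(5)) / 2 = 1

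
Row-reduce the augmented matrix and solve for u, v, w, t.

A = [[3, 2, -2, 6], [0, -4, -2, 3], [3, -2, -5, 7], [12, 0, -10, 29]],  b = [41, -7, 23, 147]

Forward elimination on [A|b]:
R3 <- R3 - (1)*R1:  [   0   -4   -3    1  -18 ]
R4 <- R4 - (4)*R1:  [   0   -8   -2    5  -17 ]
R3 <- R3 - (1)*R2:  [   0    0   -1   -2  -11 ]
R4 <- R4 - (2)*R2:  [  0   0   2  -1  -3 ]
R4 <- R4 - (-2)*R3:  [   0    0    0   -5  -25 ]
Row echelon form:
[ 3   2  -2   6  |   41 ]
[ 0  -4  -2   3  |   -7 ]
[ 0   0  -1  -2  |  -11 ]
[ 0   0   0  -5  |  -25 ]
Back-substitution:
t = (-25) / -5 = 5
w = (-11 - (-2)*(5)) / -1 = 1
v = (-7 - (-2)*(1) - (3)*(5)) / -4 = 5
u = (41 - (2)*(5) - (-2)*(1) - (6)*(5)) / 3 = 1

(1, 5, 1, 5)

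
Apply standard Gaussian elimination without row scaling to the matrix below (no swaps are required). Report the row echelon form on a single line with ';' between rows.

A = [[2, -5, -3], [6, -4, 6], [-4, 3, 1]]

Forward elimination:
R2 <- R2 - (3)*R1:  [  0  11  15 ]
R3 <- R3 - (-2)*R1:  [  0  -7  -5 ]
R3 <- R3 - (-7/11)*R2:  [     0      0  50/11 ]
Row echelon form:
[ 2  -5     -3 ]
[ 0  11     15 ]
[ 0   0  50/11 ]

REF = [2 -5 -3; 0 11 15; 0 0 50/11]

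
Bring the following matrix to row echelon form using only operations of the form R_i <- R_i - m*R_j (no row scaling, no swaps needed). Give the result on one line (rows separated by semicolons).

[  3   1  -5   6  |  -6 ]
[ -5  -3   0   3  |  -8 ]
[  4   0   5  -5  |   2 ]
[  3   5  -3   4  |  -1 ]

REF = [3 1 -5 6 -6; 0 -4/3 -25/3 13 -18; 0 0 20 -26 28; 0 0 0 71/10 -84/5]

Forward elimination:
R2 <- R2 - (-5/3)*R1:  [     0   -4/3  -25/3     13    -18 ]
R3 <- R3 - (4/3)*R1:  [    0  -4/3  35/3   -13    10 ]
R4 <- R4 - (1)*R1:  [  0   4   2  -2   5 ]
R3 <- R3 - (1)*R2:  [   0    0   20  -26   28 ]
R4 <- R4 - (-3)*R2:  [   0    0  -23   37  -49 ]
R4 <- R4 - (-23/20)*R3:  [     0      0      0  71/10  -84/5 ]
Row echelon form:
[ 3     1     -5      6  |     -6 ]
[ 0  -4/3  -25/3     13  |    -18 ]
[ 0     0     20    -26  |     28 ]
[ 0     0      0  71/10  |  -84/5 ]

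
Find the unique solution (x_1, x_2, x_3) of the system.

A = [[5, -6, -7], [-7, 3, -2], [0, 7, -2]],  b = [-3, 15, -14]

(-3, -2, 0)

Forward elimination on [A|b]:
R2 <- R2 - (-7/5)*R1:  [     0  -27/5  -59/5   54/5 ]
R3 <- R3 - (-35/27)*R2:  [       0        0  -467/27        0 ]
Row echelon form:
[ 5     -6       -7  |    -3 ]
[ 0  -27/5    -59/5  |  54/5 ]
[ 0      0  -467/27  |     0 ]
Back-substitution:
x_3 = (0) / (-467/27) = 0
x_2 = (54/5 - (-59/5)*(0)) / (-27/5) = -2
x_1 = (-3 - (-6)*(-2) - (-7)*(0)) / 5 = -3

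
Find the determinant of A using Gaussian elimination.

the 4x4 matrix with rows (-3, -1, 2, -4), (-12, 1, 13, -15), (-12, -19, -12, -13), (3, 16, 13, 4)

Forward elimination:
R2 <- R2 - (4)*R1:  [ 0  5  5  1 ]
R3 <- R3 - (4)*R1:  [   0  -15  -20    3 ]
R4 <- R4 - (-1)*R1:  [  0  15  15   0 ]
R3 <- R3 - (-3)*R2:  [  0   0  -5   6 ]
R4 <- R4 - (3)*R2:  [  0   0   0  -3 ]
Upper-triangular form:
[ -3  -1   2  -4 ]
[  0   5   5   1 ]
[  0   0  -5   6 ]
[  0   0   0  -3 ]
det(A) = (-1)^0 * (-3) * (5) * (-5) * (-3) = -225  (0 row swaps -> sign +1)

det(A) = -225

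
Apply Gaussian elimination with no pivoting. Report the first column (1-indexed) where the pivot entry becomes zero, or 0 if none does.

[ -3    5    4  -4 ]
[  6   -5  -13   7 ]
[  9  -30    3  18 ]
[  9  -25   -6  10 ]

first zero-pivot column = 3

Naive forward elimination:
R2 <- R2 - (-2)*R1:  [  0   5  -5  -1 ]
R3 <- R3 - (-3)*R1:  [   0  -15   15    6 ]
R4 <- R4 - (-3)*R1:  [   0  -10    6   -2 ]
R3 <- R3 - (-3)*R2:  [ 0  0  0  3 ]
R4 <- R4 - (-2)*R2:  [  0   0  -4  -4 ]
Matrix at this point:
[ -3  5   4  -4 ]
[  0  5  -5  -1 ]
[  0  0   0   3 ]
[  0  0  -4  -4 ]
Pivot entry (3,3) is zero but row 4 has -4 in column 3 -> naive elimination stops; a row interchange (e.g. R3 <-> R4) would be required here.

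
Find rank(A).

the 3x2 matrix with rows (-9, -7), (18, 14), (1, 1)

Row reduction:
R2 <- R2 - (-2)*R1:  [ 0  0 ]
R3 <- R3 - (-1/9)*R1:  [   0  2/9 ]
R2 <-> R3   (pivot in column 2 was zero)
[ -9   -7 ]
[  0  2/9 ]
[  0    0 ]
Row echelon form:
[ -9   -7 ]
[  0  2/9 ]
[  0    0 ]
Nonzero rows / pivot columns: 2

rank(A) = 2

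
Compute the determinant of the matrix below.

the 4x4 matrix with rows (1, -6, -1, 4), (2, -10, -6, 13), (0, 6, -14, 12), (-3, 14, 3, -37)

Forward elimination:
R2 <- R2 - (2)*R1:  [  0   2  -4   5 ]
R4 <- R4 - (-3)*R1:  [   0   -4    0  -25 ]
R3 <- R3 - (3)*R2:  [  0   0  -2  -3 ]
R4 <- R4 - (-2)*R2:  [   0    0   -8  -15 ]
R4 <- R4 - (4)*R3:  [  0   0   0  -3 ]
Upper-triangular form:
[ 1  -6  -1   4 ]
[ 0   2  -4   5 ]
[ 0   0  -2  -3 ]
[ 0   0   0  -3 ]
det(A) = (-1)^0 * (1) * (2) * (-2) * (-3) = 12  (0 row swaps -> sign +1)

det(A) = 12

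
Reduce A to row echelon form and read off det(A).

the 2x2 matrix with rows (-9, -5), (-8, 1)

det(A) = -49

Forward elimination:
R2 <- R2 - (8/9)*R1:  [    0  49/9 ]
Upper-triangular form:
[ -9    -5 ]
[  0  49/9 ]
det(A) = (-1)^0 * (-9) * (49/9) = -49  (0 row swaps -> sign +1)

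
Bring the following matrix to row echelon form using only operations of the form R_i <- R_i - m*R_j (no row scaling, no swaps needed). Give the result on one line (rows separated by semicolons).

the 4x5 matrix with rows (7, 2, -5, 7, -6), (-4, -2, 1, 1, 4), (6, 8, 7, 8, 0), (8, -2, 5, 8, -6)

Forward elimination:
R2 <- R2 - (-4/7)*R1:  [     0   -6/7  -13/7      5    4/7 ]
R3 <- R3 - (6/7)*R1:  [    0  44/7  79/7     2  36/7 ]
R4 <- R4 - (8/7)*R1:  [     0  -30/7   75/7      0    6/7 ]
R3 <- R3 - (-22/3)*R2:  [     0      0   -7/3  116/3   28/3 ]
R4 <- R4 - (5)*R2:  [   0    0   20  -25   -2 ]
R4 <- R4 - (-60/7)*R3:  [      0       0       0  2145/7      78 ]
Row echelon form:
[ 7     2     -5       7    -6 ]
[ 0  -6/7  -13/7       5   4/7 ]
[ 0     0   -7/3   116/3  28/3 ]
[ 0     0      0  2145/7    78 ]

REF = [7 2 -5 7 -6; 0 -6/7 -13/7 5 4/7; 0 0 -7/3 116/3 28/3; 0 0 0 2145/7 78]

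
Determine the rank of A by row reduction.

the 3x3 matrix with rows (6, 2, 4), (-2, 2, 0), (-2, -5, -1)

rank(A) = 3

Row reduction:
R2 <- R2 - (-1/3)*R1:  [   0  8/3  4/3 ]
R3 <- R3 - (-1/3)*R1:  [     0  -13/3    1/3 ]
R3 <- R3 - (-13/8)*R2:  [   0    0  5/2 ]
Row echelon form:
[ 6    2    4 ]
[ 0  8/3  4/3 ]
[ 0    0  5/2 ]
Nonzero rows / pivot columns: 3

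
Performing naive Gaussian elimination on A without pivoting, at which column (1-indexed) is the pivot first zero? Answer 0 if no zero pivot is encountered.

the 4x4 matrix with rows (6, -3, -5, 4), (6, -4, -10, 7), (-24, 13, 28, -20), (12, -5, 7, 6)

Naive forward elimination:
R2 <- R2 - (1)*R1:  [  0  -1  -5   3 ]
R3 <- R3 - (-4)*R1:  [  0   1   8  -4 ]
R4 <- R4 - (2)*R1:  [  0   1  17  -2 ]
R3 <- R3 - (-1)*R2:  [  0   0   3  -1 ]
R4 <- R4 - (-1)*R2:  [  0   0  12   1 ]
R4 <- R4 - (4)*R3:  [ 0  0  0  5 ]
All pivots nonzero; naive elimination completes without hitting a zero pivot.

first zero-pivot column = 0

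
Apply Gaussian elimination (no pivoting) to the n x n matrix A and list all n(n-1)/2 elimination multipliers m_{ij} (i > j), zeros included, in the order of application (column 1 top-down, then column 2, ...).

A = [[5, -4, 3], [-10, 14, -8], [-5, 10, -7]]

multipliers: -2, -1, 1

Forward elimination:
R2 <- R2 - (-2)*R1:  [  0   6  -2 ]
R3 <- R3 - (-1)*R1:  [  0   6  -4 ]
R3 <- R3 - (1)*R2:  [  0   0  -2 ]
Multipliers (in order of application): m_{21} = -2, m_{31} = -1, m_{32} = 1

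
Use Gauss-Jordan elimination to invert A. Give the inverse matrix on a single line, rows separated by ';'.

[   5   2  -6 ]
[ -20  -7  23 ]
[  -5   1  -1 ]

Gauss-Jordan on [A | I]:
R1 <- (1/5)*R1:  [    1   2/5  -6/5  |   1/5     0     0 ]
R2 <- R2 - (-20)*R1:  [  0   1  -1  |   4   1   0 ]
R3 <- R3 - (-5)*R1:  [  0   3  -7  |   1   0   1 ]
R1 <- R1 - (2/5)*R2:  [    1     0  -4/5  |  -7/5  -2/5     0 ]
R3 <- R3 - (3)*R2:  [   0    0   -4  |  -11   -3    1 ]
R3 <- (1/-4)*R3:  [    0     0     1  |  11/4   3/4  -1/4 ]
R1 <- R1 - (-4/5)*R3:  [    1     0     0  |   4/5   1/5  -1/5 ]
R2 <- R2 - (-1)*R3:  [    0     1     0  |  27/4   7/4  -1/4 ]
Right block of [I | A^{-1}] is the inverse:
[  4/5  1/5  -1/5 ]
[ 27/4  7/4  -1/4 ]
[ 11/4  3/4  -1/4 ]

inverse = [4/5 1/5 -1/5; 27/4 7/4 -1/4; 11/4 3/4 -1/4]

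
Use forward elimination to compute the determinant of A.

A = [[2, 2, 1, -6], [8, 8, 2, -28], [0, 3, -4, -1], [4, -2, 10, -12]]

det(A) = -24

Forward elimination:
R2 <- R2 - (4)*R1:  [  0   0  -2  -4 ]
R4 <- R4 - (2)*R1:  [  0  -6   8   0 ]
R2 <-> R3   (pivot in column 2 was zero)
[ 2   2   1  -6 ]
[ 0   3  -4  -1 ]
[ 0   0  -2  -4 ]
[ 0  -6   8   0 ]
R4 <- R4 - (-2)*R2:  [  0   0   0  -2 ]
Upper-triangular form:
[ 2  2   1  -6 ]
[ 0  3  -4  -1 ]
[ 0  0  -2  -4 ]
[ 0  0   0  -2 ]
det(A) = (-1)^1 * (2) * (3) * (-2) * (-2) = -24  (1 row swap -> sign -1)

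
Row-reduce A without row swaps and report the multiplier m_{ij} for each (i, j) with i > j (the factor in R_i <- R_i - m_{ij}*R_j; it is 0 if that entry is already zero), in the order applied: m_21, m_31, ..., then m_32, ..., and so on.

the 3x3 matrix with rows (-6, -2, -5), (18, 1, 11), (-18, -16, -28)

Forward elimination:
R2 <- R2 - (-3)*R1:  [  0  -5  -4 ]
R3 <- R3 - (3)*R1:  [   0  -10  -13 ]
R3 <- R3 - (2)*R2:  [  0   0  -5 ]
Multipliers (in order of application): m_{21} = -3, m_{31} = 3, m_{32} = 2

multipliers: -3, 3, 2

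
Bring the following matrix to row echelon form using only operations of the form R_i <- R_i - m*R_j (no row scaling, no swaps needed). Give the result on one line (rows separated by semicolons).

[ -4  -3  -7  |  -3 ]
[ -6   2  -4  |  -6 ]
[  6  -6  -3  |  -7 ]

REF = [-4 -3 -7 -3; 0 13/2 13/2 -3/2; 0 0 -3 -181/13]

Forward elimination:
R2 <- R2 - (3/2)*R1:  [    0  13/2  13/2  -3/2 ]
R3 <- R3 - (-3/2)*R1:  [     0  -21/2  -27/2  -23/2 ]
R3 <- R3 - (-21/13)*R2:  [       0        0       -3  -181/13 ]
Row echelon form:
[ -4    -3    -7  |       -3 ]
[  0  13/2  13/2  |     -3/2 ]
[  0     0    -3  |  -181/13 ]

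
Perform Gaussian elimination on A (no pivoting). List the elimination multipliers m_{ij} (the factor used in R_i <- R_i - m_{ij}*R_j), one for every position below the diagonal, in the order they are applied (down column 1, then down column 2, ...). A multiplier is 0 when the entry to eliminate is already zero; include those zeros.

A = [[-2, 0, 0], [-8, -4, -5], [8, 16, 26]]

multipliers: 4, -4, -4

Forward elimination:
R2 <- R2 - (4)*R1:  [  0  -4  -5 ]
R3 <- R3 - (-4)*R1:  [  0  16  26 ]
R3 <- R3 - (-4)*R2:  [ 0  0  6 ]
Multipliers (in order of application): m_{21} = 4, m_{31} = -4, m_{32} = -4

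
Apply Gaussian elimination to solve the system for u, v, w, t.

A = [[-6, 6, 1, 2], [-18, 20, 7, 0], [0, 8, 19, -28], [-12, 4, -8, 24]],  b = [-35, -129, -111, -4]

Forward elimination on [A|b]:
R2 <- R2 - (3)*R1:  [   0    2    4   -6  -24 ]
R4 <- R4 - (2)*R1:  [   0   -8  -10   20   66 ]
R3 <- R3 - (4)*R2:  [   0    0    3   -4  -15 ]
R4 <- R4 - (-4)*R2:  [   0    0    6   -4  -30 ]
R4 <- R4 - (2)*R3:  [ 0  0  0  4  0 ]
Row echelon form:
[ -6  6  1   2  |  -35 ]
[  0  2  4  -6  |  -24 ]
[  0  0  3  -4  |  -15 ]
[  0  0  0   4  |    0 ]
Back-substitution:
t = (0) / 4 = 0
w = (-15 - (-4)*(0)) / 3 = -5
v = (-24 - (4)*(-5) - (-6)*(0)) / 2 = -2
u = (-35 - (6)*(-2) - (1)*(-5) - (2)*(0)) / -6 = 3

(3, -2, -5, 0)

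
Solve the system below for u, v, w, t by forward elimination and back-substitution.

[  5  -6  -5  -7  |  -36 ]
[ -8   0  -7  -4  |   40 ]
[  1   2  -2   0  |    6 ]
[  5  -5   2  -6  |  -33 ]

Forward elimination on [A|b]:
R2 <- R2 - (-8/5)*R1:  [     0  -48/5    -15  -76/5  -88/5 ]
R3 <- R3 - (1/5)*R1:  [    0  16/5    -1   7/5  66/5 ]
R4 <- R4 - (1)*R1:  [ 0  1  7  1  3 ]
R3 <- R3 - (-1/3)*R2:  [     0      0     -6  -11/3   22/3 ]
R4 <- R4 - (-5/48)*R2:  [     0      0  87/16  -7/12    7/6 ]
R4 <- R4 - (-29/32)*R3:  [       0        0        0  -125/32   125/16 ]
Row echelon form:
[ 5     -6   -5       -7  |     -36 ]
[ 0  -48/5  -15    -76/5  |   -88/5 ]
[ 0      0   -6    -11/3  |    22/3 ]
[ 0      0    0  -125/32  |  125/16 ]
Back-substitution:
t = (125/16) / (-125/32) = -2
w = (22/3 - (-11/3)*(-2)) / -6 = 0
v = (-88/5 - (-15)*(0) - (-76/5)*(-2)) / (-48/5) = 5
u = (-36 - (-6)*(5) - (-5)*(0) - (-7)*(-2)) / 5 = -4

(-4, 5, 0, -2)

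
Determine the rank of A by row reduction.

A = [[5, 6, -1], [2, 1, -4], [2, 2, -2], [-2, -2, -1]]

Row reduction:
R2 <- R2 - (2/5)*R1:  [     0   -7/5  -18/5 ]
R3 <- R3 - (2/5)*R1:  [    0  -2/5  -8/5 ]
R4 <- R4 - (-2/5)*R1:  [    0   2/5  -7/5 ]
R3 <- R3 - (2/7)*R2:  [    0     0  -4/7 ]
R4 <- R4 - (-2/7)*R2:  [     0      0  -17/7 ]
R4 <- R4 - (17/4)*R3:  [ 0  0  0 ]
Row echelon form:
[ 5     6     -1 ]
[ 0  -7/5  -18/5 ]
[ 0     0   -4/7 ]
[ 0     0      0 ]
Nonzero rows / pivot columns: 3

rank(A) = 3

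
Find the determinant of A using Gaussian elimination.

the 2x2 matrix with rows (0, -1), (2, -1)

det(A) = 2

Forward elimination:
R1 <-> R2   (pivot in column 1 was zero)
[ 2  -1 ]
[ 0  -1 ]
Upper-triangular form:
[ 2  -1 ]
[ 0  -1 ]
det(A) = (-1)^1 * (2) * (-1) = 2  (1 row swap -> sign -1)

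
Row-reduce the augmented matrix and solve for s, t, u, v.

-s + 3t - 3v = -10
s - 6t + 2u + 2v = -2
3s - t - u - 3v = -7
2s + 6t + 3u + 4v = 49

(4, 3, 1, 5)

Forward elimination on [A|b]:
R2 <- R2 - (-1)*R1:  [   0   -3    2   -1  -12 ]
R3 <- R3 - (-3)*R1:  [   0    8   -1  -12  -37 ]
R4 <- R4 - (-2)*R1:  [  0  12   3  -2  29 ]
R3 <- R3 - (-8/3)*R2:  [     0      0   13/3  -44/3    -69 ]
R4 <- R4 - (-4)*R2:  [   0    0   11   -6  -19 ]
R4 <- R4 - (33/13)*R3:  [       0        0        0   406/13  2030/13 ]
Row echelon form:
[ -1   3     0      -3  |      -10 ]
[  0  -3     2      -1  |      -12 ]
[  0   0  13/3   -44/3  |      -69 ]
[  0   0     0  406/13  |  2030/13 ]
Back-substitution:
v = (2030/13) / (406/13) = 5
u = (-69 - (-44/3)*(5)) / (13/3) = 1
t = (-12 - (2)*(1) - (-1)*(5)) / -3 = 3
s = (-10 - (3)*(3) - (-3)*(5)) / -1 = 4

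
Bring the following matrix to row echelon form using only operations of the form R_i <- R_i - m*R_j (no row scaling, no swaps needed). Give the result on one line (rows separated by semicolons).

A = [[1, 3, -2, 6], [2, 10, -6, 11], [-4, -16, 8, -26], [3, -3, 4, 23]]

REF = [1 3 -2 6; 0 4 -2 -1; 0 0 -2 -3; 0 0 0 -4]

Forward elimination:
R2 <- R2 - (2)*R1:  [  0   4  -2  -1 ]
R3 <- R3 - (-4)*R1:  [  0  -4   0  -2 ]
R4 <- R4 - (3)*R1:  [   0  -12   10    5 ]
R3 <- R3 - (-1)*R2:  [  0   0  -2  -3 ]
R4 <- R4 - (-3)*R2:  [ 0  0  4  2 ]
R4 <- R4 - (-2)*R3:  [  0   0   0  -4 ]
Row echelon form:
[ 1  3  -2   6 ]
[ 0  4  -2  -1 ]
[ 0  0  -2  -3 ]
[ 0  0   0  -4 ]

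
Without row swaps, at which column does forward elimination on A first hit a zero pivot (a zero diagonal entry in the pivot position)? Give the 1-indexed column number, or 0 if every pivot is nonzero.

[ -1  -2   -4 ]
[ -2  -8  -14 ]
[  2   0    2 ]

Naive forward elimination:
R2 <- R2 - (2)*R1:  [  0  -4  -6 ]
R3 <- R3 - (-2)*R1:  [  0  -4  -6 ]
R3 <- R3 - (1)*R2:  [ 0  0  0 ]
Matrix at this point:
[ -1  -2  -4 ]
[  0  -4  -6 ]
[  0   0   0 ]
Pivot entry (3,3) in the last row is zero and there are no rows below to swap with -> zero pivot in column 3 (A is singular).

first zero-pivot column = 3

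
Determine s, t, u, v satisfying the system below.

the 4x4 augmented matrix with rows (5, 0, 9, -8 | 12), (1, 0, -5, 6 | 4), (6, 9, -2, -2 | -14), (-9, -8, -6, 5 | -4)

Forward elimination on [A|b]:
R2 <- R2 - (1/5)*R1:  [     0      0  -34/5   38/5    8/5 ]
R3 <- R3 - (6/5)*R1:  [      0       9   -64/5    38/5  -142/5 ]
R4 <- R4 - (-9/5)*R1:  [     0     -8   51/5  -47/5   88/5 ]
R2 <-> R3   (pivot in column 2 was zero)
[ 5   0      9     -8      12 ]
[ 0   9  -64/5   38/5  -142/5 ]
[ 0   0  -34/5   38/5     8/5 ]
[ 0  -8   51/5  -47/5    88/5 ]
R4 <- R4 - (-8/9)*R2:  [       0        0   -53/45  -119/45  -344/45 ]
R4 <- R4 - (53/306)*R3:  [       0        0        0  -202/51  -404/51 ]
Row echelon form:
[ 5  0      9       -8  |       12 ]
[ 0  9  -64/5     38/5  |   -142/5 ]
[ 0  0  -34/5     38/5  |      8/5 ]
[ 0  0      0  -202/51  |  -404/51 ]
Back-substitution:
v = (-404/51) / (-202/51) = 2
u = (8/5 - (38/5)*(2)) / (-34/5) = 2
t = (-142/5 - (-64/5)*(2) - (38/5)*(2)) / 9 = -2
s = (12 - (9)*(2) - (-8)*(2)) / 5 = 2

(2, -2, 2, 2)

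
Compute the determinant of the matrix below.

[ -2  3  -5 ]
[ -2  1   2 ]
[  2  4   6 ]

Forward elimination:
R2 <- R2 - (1)*R1:  [  0  -2   7 ]
R3 <- R3 - (-1)*R1:  [ 0  7  1 ]
R3 <- R3 - (-7/2)*R2:  [    0     0  51/2 ]
Upper-triangular form:
[ -2   3    -5 ]
[  0  -2     7 ]
[  0   0  51/2 ]
det(A) = (-1)^0 * (-2) * (-2) * (51/2) = 102  (0 row swaps -> sign +1)

det(A) = 102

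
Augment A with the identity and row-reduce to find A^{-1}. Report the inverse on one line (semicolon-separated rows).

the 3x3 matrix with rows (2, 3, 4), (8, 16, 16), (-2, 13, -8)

Gauss-Jordan on [A | I]:
R1 <- (1/2)*R1:  [   1  3/2    2  |  1/2    0    0 ]
R2 <- R2 - (8)*R1:  [  0   4   0  |  -4   1   0 ]
R3 <- R3 - (-2)*R1:  [  0  16  -4  |   1   0   1 ]
R2 <- (1/4)*R2:  [   0    1    0  |   -1  1/4    0 ]
R1 <- R1 - (3/2)*R2:  [    1     0     2  |     2  -3/8     0 ]
R3 <- R3 - (16)*R2:  [  0   0  -4  |  17  -4   1 ]
R3 <- (1/-4)*R3:  [     0      0      1  |  -17/4      1   -1/4 ]
R1 <- R1 - (2)*R3:  [     1      0      0  |   21/2  -19/8    1/2 ]
Right block of [I | A^{-1}] is the inverse:
[  21/2  -19/8   1/2 ]
[    -1    1/4     0 ]
[ -17/4      1  -1/4 ]

inverse = [21/2 -19/8 1/2; -1 1/4 0; -17/4 1 -1/4]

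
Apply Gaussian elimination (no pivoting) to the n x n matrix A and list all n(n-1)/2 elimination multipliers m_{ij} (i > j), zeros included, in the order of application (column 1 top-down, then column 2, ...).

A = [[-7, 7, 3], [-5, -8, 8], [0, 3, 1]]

Forward elimination:
R2 <- R2 - (5/7)*R1:  [    0   -13  41/7 ]
R3: entry in column 1 is already 0 -> m_{31} = 0 (no row operation needed)
R3 <- R3 - (-3/13)*R2:  [      0       0  214/91 ]
Multipliers (in order of application): m_{21} = 5/7, m_{31} = 0, m_{32} = -3/13

multipliers: 5/7, 0, -3/13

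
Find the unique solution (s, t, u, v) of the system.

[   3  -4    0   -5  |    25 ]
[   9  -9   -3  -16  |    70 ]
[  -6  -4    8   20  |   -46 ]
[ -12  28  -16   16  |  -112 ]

Forward elimination on [A|b]:
R2 <- R2 - (3)*R1:  [  0   3  -3  -1  -5 ]
R3 <- R3 - (-2)*R1:  [   0  -12    8   10    4 ]
R4 <- R4 - (-4)*R1:  [   0   12  -16   -4  -12 ]
R3 <- R3 - (-4)*R2:  [   0    0   -4    6  -16 ]
R4 <- R4 - (4)*R2:  [  0   0  -4   0   8 ]
R4 <- R4 - (1)*R3:  [  0   0   0  -6  24 ]
Row echelon form:
[ 3  -4   0  -5  |   25 ]
[ 0   3  -3  -1  |   -5 ]
[ 0   0  -4   6  |  -16 ]
[ 0   0   0  -6  |   24 ]
Back-substitution:
v = (24) / -6 = -4
u = (-16 - (6)*(-4)) / -4 = -2
t = (-5 - (-3)*(-2) - (-1)*(-4)) / 3 = -5
s = (25 - (-4)*(-5) - (-5)*(-4)) / 3 = -5

(-5, -5, -2, -4)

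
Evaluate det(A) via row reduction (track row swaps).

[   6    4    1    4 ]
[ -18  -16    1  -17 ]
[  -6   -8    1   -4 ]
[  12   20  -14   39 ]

Forward elimination:
R2 <- R2 - (-3)*R1:  [  0  -4   4  -5 ]
R3 <- R3 - (-1)*R1:  [  0  -4   2   0 ]
R4 <- R4 - (2)*R1:  [   0   12  -16   31 ]
R3 <- R3 - (1)*R2:  [  0   0  -2   5 ]
R4 <- R4 - (-3)*R2:  [  0   0  -4  16 ]
R4 <- R4 - (2)*R3:  [ 0  0  0  6 ]
Upper-triangular form:
[ 6   4   1   4 ]
[ 0  -4   4  -5 ]
[ 0   0  -2   5 ]
[ 0   0   0   6 ]
det(A) = (-1)^0 * (6) * (-4) * (-2) * (6) = 288  (0 row swaps -> sign +1)

det(A) = 288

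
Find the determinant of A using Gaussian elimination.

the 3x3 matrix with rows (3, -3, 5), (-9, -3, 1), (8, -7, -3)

Forward elimination:
R2 <- R2 - (-3)*R1:  [   0  -12   16 ]
R3 <- R3 - (8/3)*R1:  [     0      1  -49/3 ]
R3 <- R3 - (-1/12)*R2:  [   0    0  -15 ]
Upper-triangular form:
[ 3   -3    5 ]
[ 0  -12   16 ]
[ 0    0  -15 ]
det(A) = (-1)^0 * (3) * (-12) * (-15) = 540  (0 row swaps -> sign +1)

det(A) = 540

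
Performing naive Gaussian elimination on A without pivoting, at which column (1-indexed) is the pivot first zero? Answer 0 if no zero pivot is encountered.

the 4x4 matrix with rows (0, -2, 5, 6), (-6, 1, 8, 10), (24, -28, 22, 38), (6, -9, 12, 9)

Naive forward elimination:
Pivot entry (1,1) is zero but row 2 has -6 in column 1 -> naive elimination stops; a row interchange (e.g. R1 <-> R2) would be required here.

first zero-pivot column = 1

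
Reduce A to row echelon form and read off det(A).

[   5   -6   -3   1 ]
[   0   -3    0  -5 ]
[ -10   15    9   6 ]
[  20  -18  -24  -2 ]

Forward elimination:
R3 <- R3 - (-2)*R1:  [ 0  3  3  8 ]
R4 <- R4 - (4)*R1:  [   0    6  -12   -6 ]
R3 <- R3 - (-1)*R2:  [ 0  0  3  3 ]
R4 <- R4 - (-2)*R2:  [   0    0  -12  -16 ]
R4 <- R4 - (-4)*R3:  [  0   0   0  -4 ]
Upper-triangular form:
[ 5  -6  -3   1 ]
[ 0  -3   0  -5 ]
[ 0   0   3   3 ]
[ 0   0   0  -4 ]
det(A) = (-1)^0 * (5) * (-3) * (3) * (-4) = 180  (0 row swaps -> sign +1)

det(A) = 180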